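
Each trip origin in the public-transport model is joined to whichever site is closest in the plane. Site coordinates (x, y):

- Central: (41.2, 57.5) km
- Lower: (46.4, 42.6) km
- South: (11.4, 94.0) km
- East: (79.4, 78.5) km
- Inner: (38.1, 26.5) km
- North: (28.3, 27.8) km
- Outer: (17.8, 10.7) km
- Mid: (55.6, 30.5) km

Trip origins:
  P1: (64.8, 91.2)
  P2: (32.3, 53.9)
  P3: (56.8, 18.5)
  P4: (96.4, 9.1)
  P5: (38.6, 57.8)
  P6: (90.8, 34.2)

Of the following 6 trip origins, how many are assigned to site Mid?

3

P1 → East
P2 → Central
P3 → Mid
P4 → Mid
P5 → Central
P6 → Mid
3 of the 6 go to Mid.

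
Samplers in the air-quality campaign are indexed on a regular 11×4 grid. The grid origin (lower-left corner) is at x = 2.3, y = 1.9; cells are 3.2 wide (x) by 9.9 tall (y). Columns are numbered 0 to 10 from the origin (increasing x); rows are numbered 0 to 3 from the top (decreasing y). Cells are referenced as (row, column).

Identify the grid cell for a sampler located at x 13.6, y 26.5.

(1, 3)

Column index: ⌊(13.6 − 2.3) / 3.2⌋ = ⌊3.531⌋ = 3
Row offset from origin: ⌊(26.5 − 1.9) / 9.9⌋ = ⌊2.485⌋ = 2 → row 1 (counted from top)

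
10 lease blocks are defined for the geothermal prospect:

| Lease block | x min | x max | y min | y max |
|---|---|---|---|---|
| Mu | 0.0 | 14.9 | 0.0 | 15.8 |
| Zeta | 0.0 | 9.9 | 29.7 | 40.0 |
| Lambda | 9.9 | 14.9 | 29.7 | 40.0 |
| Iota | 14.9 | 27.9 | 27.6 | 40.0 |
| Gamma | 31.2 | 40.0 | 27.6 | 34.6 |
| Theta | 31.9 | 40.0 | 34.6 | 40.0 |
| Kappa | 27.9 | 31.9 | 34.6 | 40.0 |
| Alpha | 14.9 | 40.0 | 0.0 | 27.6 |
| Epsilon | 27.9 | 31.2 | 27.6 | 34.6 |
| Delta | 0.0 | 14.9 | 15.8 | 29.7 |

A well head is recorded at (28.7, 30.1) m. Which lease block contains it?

Epsilon

The point has x = 28.7 and y = 30.1.
Only Epsilon satisfies 27.9 ≤ x ≤ 31.2 and 27.6 ≤ y ≤ 34.6.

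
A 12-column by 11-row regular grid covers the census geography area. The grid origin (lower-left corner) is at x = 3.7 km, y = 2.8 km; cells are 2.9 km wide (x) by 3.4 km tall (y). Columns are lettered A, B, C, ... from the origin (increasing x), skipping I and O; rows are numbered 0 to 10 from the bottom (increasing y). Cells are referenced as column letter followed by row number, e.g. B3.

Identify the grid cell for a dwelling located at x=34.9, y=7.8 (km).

Column index: ⌊(34.9 − 3.7) / 2.9⌋ = ⌊10.759⌋ = 10 → column L
Row offset from origin: ⌊(7.8 − 2.8) / 3.4⌋ = ⌊1.471⌋ = 1 → row 1

L1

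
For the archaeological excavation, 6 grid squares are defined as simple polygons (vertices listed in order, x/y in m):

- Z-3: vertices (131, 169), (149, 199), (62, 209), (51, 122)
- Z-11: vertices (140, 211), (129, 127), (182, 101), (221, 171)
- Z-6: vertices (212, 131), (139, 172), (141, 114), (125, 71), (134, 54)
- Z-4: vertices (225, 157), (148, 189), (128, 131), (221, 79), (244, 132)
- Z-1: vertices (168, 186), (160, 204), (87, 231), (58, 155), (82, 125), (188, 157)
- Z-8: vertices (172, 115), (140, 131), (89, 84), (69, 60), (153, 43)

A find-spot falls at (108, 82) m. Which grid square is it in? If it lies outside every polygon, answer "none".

Z-8

Cast a ray rightward from (108, 82). For each polygon, the edges (by vertex number in listed order) whose endpoints lie on opposite sides of y = 82, where each meets that height, and whether that is right or left of the point:
Z-3: no edge straddles that height → 0 crossings.
Z-11: no edge straddles that height → 0 crossings.
Z-6: 3–4 at x≈129.1 (right), 5–1 at x≈162.4 (right) → 2 crossings.
Z-4: 3–4 at x≈215.6 (right), 4–5 at x≈222.3 (right) → 2 crossings.
Z-1: no edge straddles that height → 0 crossings.
Z-8: 3–4 at x≈87.3 (left), 5–1 at x≈163.3 (right) → 1 crossing.
Only Z-8 has an odd count, so the point is inside Z-8.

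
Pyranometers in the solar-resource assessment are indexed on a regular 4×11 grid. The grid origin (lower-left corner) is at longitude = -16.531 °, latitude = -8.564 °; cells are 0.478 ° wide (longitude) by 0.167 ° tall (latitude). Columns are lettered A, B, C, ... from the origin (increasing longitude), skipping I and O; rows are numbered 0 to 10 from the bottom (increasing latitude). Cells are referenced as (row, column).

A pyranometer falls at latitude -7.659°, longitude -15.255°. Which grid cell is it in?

(5, C)

Column index: ⌊(-15.255 − -16.531) / 0.478⌋ = ⌊2.669⌋ = 2 → column C
Row offset from origin: ⌊(-7.659 − -8.564) / 0.167⌋ = ⌊5.419⌋ = 5 → row 5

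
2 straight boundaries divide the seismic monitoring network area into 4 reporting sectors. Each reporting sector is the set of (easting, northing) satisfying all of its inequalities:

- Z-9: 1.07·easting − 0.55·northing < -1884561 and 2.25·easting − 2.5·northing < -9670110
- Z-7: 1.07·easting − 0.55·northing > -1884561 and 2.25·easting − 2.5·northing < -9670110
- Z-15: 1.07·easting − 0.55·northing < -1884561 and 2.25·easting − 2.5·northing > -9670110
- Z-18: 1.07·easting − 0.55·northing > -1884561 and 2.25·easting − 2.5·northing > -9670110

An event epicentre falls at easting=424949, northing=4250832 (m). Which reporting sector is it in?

Z-7

1.07·424949 − 0.55·4250832 = -1883262.170, which is > -1884561
2.25·424949 − 2.5·4250832 = -9670944.750, which is < -9670110
This sign pattern matches Z-7.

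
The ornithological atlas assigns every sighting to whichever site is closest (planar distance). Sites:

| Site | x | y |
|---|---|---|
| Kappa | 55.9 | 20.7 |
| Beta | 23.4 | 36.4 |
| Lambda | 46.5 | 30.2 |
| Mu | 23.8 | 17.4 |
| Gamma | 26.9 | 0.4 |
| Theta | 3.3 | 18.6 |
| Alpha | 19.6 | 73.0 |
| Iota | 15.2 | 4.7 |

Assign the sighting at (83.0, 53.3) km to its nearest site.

Kappa

Squared distances to each site:
Kappa: 1797.170; Beta: 3837.770; Lambda: 1865.860; Mu: 4793.450; Gamma: 5945.620; Theta: 7556.180; Alpha: 4407.650; Iota: 6958.800.
Minimum at Kappa.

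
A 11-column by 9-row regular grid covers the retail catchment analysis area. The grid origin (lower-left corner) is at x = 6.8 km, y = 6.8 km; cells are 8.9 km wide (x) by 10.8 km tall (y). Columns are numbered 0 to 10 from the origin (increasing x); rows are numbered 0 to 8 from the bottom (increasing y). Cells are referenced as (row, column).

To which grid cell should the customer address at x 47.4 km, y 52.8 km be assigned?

Column index: ⌊(47.4 − 6.8) / 8.9⌋ = ⌊4.562⌋ = 4
Row offset from origin: ⌊(52.8 − 6.8) / 10.8⌋ = ⌊4.259⌋ = 4 → row 4

(4, 4)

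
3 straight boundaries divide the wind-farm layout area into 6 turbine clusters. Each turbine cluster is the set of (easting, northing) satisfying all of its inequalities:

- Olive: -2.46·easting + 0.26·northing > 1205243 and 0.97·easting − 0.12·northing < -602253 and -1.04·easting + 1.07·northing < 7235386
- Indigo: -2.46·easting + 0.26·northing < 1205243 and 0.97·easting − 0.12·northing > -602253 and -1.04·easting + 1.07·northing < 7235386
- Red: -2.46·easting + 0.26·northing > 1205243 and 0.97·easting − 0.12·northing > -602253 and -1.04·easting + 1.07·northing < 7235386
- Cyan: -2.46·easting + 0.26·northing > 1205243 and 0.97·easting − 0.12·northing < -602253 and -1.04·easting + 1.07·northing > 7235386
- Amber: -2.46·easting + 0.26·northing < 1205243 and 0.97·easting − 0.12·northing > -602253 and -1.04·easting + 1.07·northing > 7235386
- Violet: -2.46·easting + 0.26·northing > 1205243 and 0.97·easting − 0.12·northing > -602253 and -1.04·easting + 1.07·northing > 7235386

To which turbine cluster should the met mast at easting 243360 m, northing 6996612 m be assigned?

Olive

-2.46·243360 + 0.26·6996612 = 1220453.520, which is > 1205243
0.97·243360 − 0.12·6996612 = -603534.240, which is < -602253
-1.04·243360 + 1.07·6996612 = 7233280.440, which is < 7235386
This sign pattern matches Olive.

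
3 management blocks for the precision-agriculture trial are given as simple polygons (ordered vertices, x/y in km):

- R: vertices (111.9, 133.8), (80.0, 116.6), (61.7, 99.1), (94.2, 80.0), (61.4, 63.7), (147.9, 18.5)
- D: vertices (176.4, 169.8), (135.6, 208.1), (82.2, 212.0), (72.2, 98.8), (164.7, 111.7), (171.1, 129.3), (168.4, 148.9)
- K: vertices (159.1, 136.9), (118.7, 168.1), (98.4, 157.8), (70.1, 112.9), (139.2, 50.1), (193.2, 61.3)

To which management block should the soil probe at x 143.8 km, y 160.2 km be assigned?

Cast a ray rightward from (143.8, 160.2). For each polygon, the edges (by vertex number in listed order) whose endpoints lie on opposite sides of y = 160.2, where each meets that height, and whether that is right or left of the point:
R: no edge straddles that height → 0 crossings.
D: 3–4 at x≈77.62 (left), 7–1 at x≈172.73 (right) → 1 crossing.
K: 1–2 at x≈128.93 (left), 2–3 at x≈103.13 (left) → 0 crossings.
Only D has an odd count, so the point is inside D.

D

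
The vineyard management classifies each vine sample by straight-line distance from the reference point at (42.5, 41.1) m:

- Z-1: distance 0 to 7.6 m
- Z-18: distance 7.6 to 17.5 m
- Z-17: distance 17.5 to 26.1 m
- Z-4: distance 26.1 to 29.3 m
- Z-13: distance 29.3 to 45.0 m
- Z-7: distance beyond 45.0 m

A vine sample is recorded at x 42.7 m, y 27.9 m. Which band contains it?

Distance = √((42.7−42.5)² + (27.9−41.1)²) = √(0.040 + 174.240) = 13.202 m.
7.6 ≤ 13.202 < 17.5 → Z-18.

Z-18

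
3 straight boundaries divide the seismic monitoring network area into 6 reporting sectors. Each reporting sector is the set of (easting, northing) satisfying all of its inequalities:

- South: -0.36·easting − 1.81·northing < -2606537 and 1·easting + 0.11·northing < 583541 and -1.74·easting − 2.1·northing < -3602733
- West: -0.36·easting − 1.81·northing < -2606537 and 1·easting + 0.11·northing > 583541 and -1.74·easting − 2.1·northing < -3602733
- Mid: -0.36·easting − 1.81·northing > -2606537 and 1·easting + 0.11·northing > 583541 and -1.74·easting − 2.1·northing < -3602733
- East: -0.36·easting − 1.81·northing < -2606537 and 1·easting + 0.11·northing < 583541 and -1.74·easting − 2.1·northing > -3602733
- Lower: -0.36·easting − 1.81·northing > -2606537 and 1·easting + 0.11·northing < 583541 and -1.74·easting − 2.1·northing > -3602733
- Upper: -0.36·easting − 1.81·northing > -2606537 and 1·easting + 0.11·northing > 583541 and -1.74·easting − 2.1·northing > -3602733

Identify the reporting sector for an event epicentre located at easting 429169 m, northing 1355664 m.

-0.36·429169 − 1.81·1355664 = -2608252.680, which is < -2606537
1·429169 + 0.11·1355664 = 578292.040, which is < 583541
-1.74·429169 − 2.1·1355664 = -3593648.460, which is > -3602733
This sign pattern matches East.

East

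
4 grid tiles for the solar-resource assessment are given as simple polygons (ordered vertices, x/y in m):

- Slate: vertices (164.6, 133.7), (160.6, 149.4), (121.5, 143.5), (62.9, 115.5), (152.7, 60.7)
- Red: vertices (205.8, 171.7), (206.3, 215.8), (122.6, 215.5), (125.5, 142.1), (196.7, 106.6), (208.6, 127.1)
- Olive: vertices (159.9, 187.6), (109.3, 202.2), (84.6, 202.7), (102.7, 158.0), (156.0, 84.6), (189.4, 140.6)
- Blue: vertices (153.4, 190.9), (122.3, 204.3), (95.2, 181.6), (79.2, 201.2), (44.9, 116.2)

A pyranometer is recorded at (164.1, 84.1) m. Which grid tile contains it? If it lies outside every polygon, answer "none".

none

Cast a ray rightward from (164.1, 84.1). For each polygon, the edges (by vertex number in listed order) whose endpoints lie on opposite sides of y = 84.1, where each meets that height, and whether that is right or left of the point:
Slate: 4–5 at x≈114.35 (left), 5–1 at x≈156.51 (left) → 0 crossings.
Red: no edge straddles that height → 0 crossings.
Olive: no edge straddles that height → 0 crossings.
Blue: no edge straddles that height → 0 crossings.
All counts are even, so the point lies outside every listed polygon.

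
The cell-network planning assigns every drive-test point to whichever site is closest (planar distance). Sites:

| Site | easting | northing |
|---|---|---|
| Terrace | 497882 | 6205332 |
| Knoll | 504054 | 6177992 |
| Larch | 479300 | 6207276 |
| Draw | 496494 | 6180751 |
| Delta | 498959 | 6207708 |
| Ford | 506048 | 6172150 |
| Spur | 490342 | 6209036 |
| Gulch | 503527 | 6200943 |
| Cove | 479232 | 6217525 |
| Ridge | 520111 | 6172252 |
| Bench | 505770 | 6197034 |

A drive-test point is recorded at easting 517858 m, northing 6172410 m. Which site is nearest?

Squared distances to each site:
Terrace: 1482898660.000; Knoll: 221709140.000; Larch: 2702357320.000; Draw: 525992777.000; Delta: 1603121005.000; Ford: 139543700.000; Spur: 2098594132.000; Gulch: 1019509650.000; Cove: 3527331101.000; Ridge: 5100973.000; Bench: 752461120.000.
Minimum at Ridge.

Ridge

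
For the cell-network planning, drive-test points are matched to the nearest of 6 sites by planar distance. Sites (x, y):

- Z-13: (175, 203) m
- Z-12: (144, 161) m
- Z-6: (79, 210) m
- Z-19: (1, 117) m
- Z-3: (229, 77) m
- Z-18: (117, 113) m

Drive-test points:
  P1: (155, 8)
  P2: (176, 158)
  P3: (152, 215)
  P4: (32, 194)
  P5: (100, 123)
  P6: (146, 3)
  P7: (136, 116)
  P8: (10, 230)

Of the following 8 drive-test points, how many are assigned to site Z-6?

P1 → Z-3
P2 → Z-12
P3 → Z-13
P4 → Z-6
P5 → Z-18
P6 → Z-3
P7 → Z-18
P8 → Z-6
2 of the 8 go to Z-6.

2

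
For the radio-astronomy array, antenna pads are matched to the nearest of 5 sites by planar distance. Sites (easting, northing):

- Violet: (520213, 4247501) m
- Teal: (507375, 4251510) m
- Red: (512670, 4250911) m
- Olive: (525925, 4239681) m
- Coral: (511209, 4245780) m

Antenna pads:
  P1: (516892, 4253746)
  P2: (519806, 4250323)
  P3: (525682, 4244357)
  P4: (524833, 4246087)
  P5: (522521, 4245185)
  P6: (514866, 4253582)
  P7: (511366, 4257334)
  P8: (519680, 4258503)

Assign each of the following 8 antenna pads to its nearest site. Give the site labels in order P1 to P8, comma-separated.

P1 → Red (d²=25862509.00)
P2 → Violet (d²=8129333.00)
P3 → Olive (d²=21924025.00)
P4 → Violet (d²=23343796.00)
P5 → Violet (d²=10690720.00)
P6 → Red (d²=11956657.00)
P7 → Red (d²=42955345.00)
P8 → Red (d²=106778564.00)

Red, Violet, Olive, Violet, Violet, Red, Red, Red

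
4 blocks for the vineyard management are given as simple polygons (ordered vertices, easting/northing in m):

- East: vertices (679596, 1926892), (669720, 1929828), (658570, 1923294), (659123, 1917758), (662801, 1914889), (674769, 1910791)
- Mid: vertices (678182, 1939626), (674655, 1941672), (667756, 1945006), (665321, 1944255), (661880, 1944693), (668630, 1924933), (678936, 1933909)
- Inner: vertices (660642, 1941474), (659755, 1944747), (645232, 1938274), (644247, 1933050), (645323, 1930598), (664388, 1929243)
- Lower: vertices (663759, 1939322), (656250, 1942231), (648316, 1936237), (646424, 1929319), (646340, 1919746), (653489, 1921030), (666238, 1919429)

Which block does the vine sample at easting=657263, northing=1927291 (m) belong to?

Lower

Cast a ray rightward from (657263, 1927291). For each polygon, the edges (by vertex number in listed order) whose endpoints lie on opposite sides of northing = 1927291, where each meets that height, and whether that is right or left of the point:
East: 1–2 at easting≈678253.9 (right), 2–3 at easting≈665390.7 (right) → 2 crossings.
Mid: 5–6 at easting≈667824.5 (right), 6–7 at easting≈671337.4 (right) → 2 crossings.
Inner: no edge straddles that height → 0 crossings.
Lower: 4–5 at easting≈646406.2 (left), 7–1 at easting≈665258.3 (right) → 1 crossing.
Only Lower has an odd count, so the point is inside Lower.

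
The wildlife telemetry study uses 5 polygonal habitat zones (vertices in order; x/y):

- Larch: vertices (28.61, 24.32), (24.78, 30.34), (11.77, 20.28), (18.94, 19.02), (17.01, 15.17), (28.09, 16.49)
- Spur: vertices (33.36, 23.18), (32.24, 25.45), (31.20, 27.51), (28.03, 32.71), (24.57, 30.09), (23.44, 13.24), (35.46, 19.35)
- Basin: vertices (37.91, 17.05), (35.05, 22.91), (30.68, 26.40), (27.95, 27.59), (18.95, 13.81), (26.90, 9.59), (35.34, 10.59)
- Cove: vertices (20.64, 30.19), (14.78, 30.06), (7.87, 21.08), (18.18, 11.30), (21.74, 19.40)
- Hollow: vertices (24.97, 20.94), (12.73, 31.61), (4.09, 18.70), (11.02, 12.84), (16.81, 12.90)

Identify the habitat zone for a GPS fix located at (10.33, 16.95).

Hollow

Cast a ray rightward from (10.33, 16.95). For each polygon, the edges (by vertex number in listed order) whose endpoints lie on opposite sides of y = 16.95, where each meets that height, and whether that is right or left of the point:
Larch: 4–5 at x≈17.902 (right), 6–1 at x≈28.121 (right) → 2 crossings.
Spur: 5–6 at x≈23.689 (right), 6–7 at x≈30.739 (right) → 2 crossings.
Basin: 4–5 at x≈21.001 (right), 7–1 at x≈37.870 (right) → 2 crossings.
Cove: 3–4 at x≈12.224 (right), 4–5 at x≈20.663 (right) → 2 crossings.
Hollow: 3–4 at x≈6.160 (left), 5–1 at x≈20.920 (right) → 1 crossing.
Only Hollow has an odd count, so the point is inside Hollow.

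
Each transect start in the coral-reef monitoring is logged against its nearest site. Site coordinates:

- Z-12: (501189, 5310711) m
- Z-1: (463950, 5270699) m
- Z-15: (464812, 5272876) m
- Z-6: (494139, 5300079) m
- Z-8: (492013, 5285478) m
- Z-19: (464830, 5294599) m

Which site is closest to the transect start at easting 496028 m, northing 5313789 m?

Squared distances to each site:
Z-12: 36110005.000; Z-1: 2885746184.000; Z-15: 2648312225.000; Z-6: 191532421.000; Z-8: 817632946.000; Z-19: 1341571304.000.
Minimum at Z-12.

Z-12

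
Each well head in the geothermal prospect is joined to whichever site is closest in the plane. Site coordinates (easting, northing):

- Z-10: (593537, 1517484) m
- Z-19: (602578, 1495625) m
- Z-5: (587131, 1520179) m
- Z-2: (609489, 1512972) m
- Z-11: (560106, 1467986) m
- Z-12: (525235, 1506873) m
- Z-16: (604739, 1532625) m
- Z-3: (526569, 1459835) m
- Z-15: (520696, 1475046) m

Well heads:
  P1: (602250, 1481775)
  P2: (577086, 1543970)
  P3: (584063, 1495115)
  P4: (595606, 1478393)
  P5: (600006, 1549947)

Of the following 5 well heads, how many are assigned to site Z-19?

P1 → Z-19
P2 → Z-5
P3 → Z-19
P4 → Z-19
P5 → Z-16
3 of the 5 go to Z-19.

3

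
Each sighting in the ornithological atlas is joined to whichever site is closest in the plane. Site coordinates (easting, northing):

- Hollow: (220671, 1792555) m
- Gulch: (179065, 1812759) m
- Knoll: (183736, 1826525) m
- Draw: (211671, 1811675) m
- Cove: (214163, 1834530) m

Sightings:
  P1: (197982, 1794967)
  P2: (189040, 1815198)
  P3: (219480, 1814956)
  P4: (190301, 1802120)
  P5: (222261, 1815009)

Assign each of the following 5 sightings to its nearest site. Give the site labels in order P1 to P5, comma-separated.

Draw, Gulch, Draw, Gulch, Draw

P1 → Draw (d²=466545985.00)
P2 → Gulch (d²=105449346.00)
P3 → Draw (d²=71745442.00)
P4 → Gulch (d²=239436017.00)
P5 → Draw (d²=123263656.00)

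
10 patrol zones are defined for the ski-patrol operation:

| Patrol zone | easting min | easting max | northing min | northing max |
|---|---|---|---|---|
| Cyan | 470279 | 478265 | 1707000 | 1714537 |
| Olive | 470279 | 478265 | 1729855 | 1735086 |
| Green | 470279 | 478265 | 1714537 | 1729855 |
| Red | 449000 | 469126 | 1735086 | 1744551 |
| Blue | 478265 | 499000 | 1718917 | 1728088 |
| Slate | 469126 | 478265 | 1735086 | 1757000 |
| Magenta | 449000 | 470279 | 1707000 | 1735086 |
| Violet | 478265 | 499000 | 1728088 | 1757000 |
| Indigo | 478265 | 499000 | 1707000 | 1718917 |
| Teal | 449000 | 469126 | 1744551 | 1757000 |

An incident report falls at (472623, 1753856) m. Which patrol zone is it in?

Slate

The point has easting = 472623 and northing = 1753856.
Only Slate satisfies 469126 ≤ easting ≤ 478265 and 1735086 ≤ northing ≤ 1757000.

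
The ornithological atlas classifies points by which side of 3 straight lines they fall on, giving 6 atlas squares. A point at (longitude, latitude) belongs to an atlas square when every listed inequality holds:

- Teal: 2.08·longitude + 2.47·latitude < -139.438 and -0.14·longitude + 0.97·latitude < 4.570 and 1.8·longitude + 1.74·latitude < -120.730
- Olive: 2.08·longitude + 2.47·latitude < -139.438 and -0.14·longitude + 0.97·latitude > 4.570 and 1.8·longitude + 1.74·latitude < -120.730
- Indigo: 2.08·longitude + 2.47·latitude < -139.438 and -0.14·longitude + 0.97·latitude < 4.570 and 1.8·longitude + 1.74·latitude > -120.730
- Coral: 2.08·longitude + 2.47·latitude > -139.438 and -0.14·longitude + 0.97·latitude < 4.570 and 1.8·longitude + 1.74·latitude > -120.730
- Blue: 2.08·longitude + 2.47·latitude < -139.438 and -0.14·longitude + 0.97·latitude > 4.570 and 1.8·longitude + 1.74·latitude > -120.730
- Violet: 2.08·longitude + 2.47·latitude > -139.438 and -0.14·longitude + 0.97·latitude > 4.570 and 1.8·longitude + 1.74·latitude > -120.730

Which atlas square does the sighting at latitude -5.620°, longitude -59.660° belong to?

2.08·-59.660 + 2.47·-5.620 = -137.974, which is > -139.438
-0.14·-59.660 + 0.97·-5.620 = 2.901, which is < 4.570
1.8·-59.660 + 1.74·-5.620 = -117.167, which is > -120.730
This sign pattern matches Coral.

Coral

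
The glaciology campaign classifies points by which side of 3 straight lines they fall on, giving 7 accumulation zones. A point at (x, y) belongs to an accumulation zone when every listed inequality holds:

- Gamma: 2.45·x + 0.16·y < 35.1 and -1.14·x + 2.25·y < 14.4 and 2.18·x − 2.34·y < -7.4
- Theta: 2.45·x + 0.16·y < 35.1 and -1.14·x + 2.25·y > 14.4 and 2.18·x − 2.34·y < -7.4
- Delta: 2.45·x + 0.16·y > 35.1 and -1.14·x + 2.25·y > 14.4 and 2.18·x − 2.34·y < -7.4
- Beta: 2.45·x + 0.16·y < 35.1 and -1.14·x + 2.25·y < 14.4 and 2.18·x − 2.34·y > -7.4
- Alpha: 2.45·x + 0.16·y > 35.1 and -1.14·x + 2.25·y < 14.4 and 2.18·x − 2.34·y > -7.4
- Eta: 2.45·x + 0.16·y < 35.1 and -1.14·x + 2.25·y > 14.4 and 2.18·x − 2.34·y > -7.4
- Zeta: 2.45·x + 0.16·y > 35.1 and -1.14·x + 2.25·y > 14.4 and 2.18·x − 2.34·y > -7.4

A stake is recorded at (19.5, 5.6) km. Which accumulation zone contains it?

Alpha

2.45·19.5 + 0.16·5.6 = 48.671, which is > 35.1
-1.14·19.5 + 2.25·5.6 = -9.630, which is < 14.4
2.18·19.5 − 2.34·5.6 = 29.406, which is > -7.4
This sign pattern matches Alpha.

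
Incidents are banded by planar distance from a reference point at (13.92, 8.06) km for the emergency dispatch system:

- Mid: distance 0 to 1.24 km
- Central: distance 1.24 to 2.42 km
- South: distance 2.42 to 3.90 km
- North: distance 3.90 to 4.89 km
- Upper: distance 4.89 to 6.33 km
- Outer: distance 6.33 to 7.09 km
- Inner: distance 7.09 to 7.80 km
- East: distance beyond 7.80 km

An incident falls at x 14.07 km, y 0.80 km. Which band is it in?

Distance = √((14.07−13.92)² + (0.80−8.06)²) = √(0.023 + 52.708) = 7.262 km.
7.09 ≤ 7.262 < 7.80 → Inner.

Inner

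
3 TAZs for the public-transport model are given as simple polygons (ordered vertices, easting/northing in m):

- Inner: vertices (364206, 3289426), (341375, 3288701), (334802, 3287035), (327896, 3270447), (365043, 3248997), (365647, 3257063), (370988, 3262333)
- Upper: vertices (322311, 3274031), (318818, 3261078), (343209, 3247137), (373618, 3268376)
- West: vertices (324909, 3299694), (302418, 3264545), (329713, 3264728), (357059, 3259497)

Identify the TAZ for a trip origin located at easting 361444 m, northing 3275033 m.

Inner

Cast a ray rightward from (361444, 3275033). For each polygon, the edges (by vertex number in listed order) whose endpoints lie on opposite sides of northing = 3275033, where each meets that height, and whether that is right or left of the point:
Inner: 3–4 at easting≈329805.3 (left), 7–1 at easting≈367808.9 (right) → 1 crossing.
Upper: no edge straddles that height → 0 crossings.
West: 1–2 at easting≈309129.0 (left), 4–1 at easting≈344633.1 (left) → 0 crossings.
Only Inner has an odd count, so the point is inside Inner.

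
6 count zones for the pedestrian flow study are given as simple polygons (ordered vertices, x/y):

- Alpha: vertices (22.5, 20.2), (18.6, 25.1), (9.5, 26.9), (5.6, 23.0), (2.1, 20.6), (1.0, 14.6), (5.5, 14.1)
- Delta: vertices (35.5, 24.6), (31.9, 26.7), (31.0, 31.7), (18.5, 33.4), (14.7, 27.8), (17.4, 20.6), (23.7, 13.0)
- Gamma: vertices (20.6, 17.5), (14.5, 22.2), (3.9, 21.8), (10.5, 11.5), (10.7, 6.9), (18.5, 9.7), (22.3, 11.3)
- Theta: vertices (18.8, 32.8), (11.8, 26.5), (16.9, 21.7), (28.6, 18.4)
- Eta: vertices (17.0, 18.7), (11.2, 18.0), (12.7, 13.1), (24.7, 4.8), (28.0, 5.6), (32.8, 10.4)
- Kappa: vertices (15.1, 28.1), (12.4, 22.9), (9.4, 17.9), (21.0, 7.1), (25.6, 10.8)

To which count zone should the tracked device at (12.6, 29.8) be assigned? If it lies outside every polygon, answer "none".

Cast a ray rightward from (12.6, 29.8). For each polygon, the edges (by vertex number in listed order) whose endpoints lie on opposite sides of y = 29.8, where each meets that height, and whether that is right or left of the point:
Alpha: no edge straddles that height → 0 crossings.
Delta: 2–3 at x≈31.34 (right), 4–5 at x≈16.06 (right) → 2 crossings.
Gamma: no edge straddles that height → 0 crossings.
Theta: 1–2 at x≈15.47 (right), 4–1 at x≈20.84 (right) → 2 crossings.
Eta: no edge straddles that height → 0 crossings.
Kappa: no edge straddles that height → 0 crossings.
All counts are even, so the point lies outside every listed polygon.

none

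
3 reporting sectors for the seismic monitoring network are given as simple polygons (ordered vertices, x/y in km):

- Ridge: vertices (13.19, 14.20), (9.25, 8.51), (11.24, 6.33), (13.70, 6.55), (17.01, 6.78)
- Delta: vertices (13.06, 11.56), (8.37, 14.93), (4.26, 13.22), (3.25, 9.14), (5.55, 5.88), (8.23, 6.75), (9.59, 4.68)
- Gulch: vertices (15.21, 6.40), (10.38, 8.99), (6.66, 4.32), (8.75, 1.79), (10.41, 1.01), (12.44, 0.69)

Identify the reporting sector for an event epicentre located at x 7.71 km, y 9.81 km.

Delta

Cast a ray rightward from (7.71, 9.81). For each polygon, the edges (by vertex number in listed order) whose endpoints lie on opposite sides of y = 9.81, where each meets that height, and whether that is right or left of the point:
Ridge: 1–2 at x≈10.150 (right), 5–1 at x≈15.450 (right) → 2 crossings.
Delta: 3–4 at x≈3.416 (left), 7–1 at x≈12.177 (right) → 1 crossing.
Gulch: no edge straddles that height → 0 crossings.
Only Delta has an odd count, so the point is inside Delta.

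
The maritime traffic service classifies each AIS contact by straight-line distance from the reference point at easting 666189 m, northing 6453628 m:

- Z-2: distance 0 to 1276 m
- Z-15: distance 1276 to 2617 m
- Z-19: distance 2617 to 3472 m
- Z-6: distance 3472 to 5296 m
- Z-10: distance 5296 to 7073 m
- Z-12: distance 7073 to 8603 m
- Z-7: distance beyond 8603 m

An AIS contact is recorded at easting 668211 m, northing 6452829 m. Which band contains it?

Distance = √((668211−666189)² + (6452829−6453628)²) = √(4088484.000 + 638401.000) = 2174.140 m.
1276 ≤ 2174.140 < 2617 → Z-15.

Z-15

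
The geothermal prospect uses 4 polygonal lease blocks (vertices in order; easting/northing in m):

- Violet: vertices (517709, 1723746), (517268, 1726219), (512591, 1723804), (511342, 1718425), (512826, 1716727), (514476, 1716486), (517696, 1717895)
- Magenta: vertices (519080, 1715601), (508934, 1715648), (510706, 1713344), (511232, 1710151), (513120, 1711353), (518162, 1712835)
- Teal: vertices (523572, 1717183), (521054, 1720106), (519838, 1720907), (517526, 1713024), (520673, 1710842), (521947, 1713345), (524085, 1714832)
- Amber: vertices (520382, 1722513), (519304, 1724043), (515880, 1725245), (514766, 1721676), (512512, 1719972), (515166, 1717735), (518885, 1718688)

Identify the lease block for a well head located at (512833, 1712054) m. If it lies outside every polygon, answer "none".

Magenta

Cast a ray rightward from (512833, 1712054). For each polygon, the edges (by vertex number in listed order) whose endpoints lie on opposite sides of northing = 1712054, where each meets that height, and whether that is right or left of the point:
Violet: no edge straddles that height → 0 crossings.
Magenta: 3–4 at easting≈510918.5 (left), 5–6 at easting≈515504.9 (right) → 1 crossing.
Teal: 4–5 at easting≈518925.0 (right), 5–6 at easting≈521289.9 (right) → 2 crossings.
Amber: no edge straddles that height → 0 crossings.
Only Magenta has an odd count, so the point is inside Magenta.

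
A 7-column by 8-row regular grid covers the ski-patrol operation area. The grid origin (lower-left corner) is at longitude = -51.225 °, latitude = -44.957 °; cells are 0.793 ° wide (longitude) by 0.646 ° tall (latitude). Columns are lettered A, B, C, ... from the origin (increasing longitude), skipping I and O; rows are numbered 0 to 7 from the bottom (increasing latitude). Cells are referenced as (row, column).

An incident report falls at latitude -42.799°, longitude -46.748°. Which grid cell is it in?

Column index: ⌊(-46.748 − -51.225) / 0.793⌋ = ⌊5.646⌋ = 5 → column F
Row offset from origin: ⌊(-42.799 − -44.957) / 0.646⌋ = ⌊3.341⌋ = 3 → row 3

(3, F)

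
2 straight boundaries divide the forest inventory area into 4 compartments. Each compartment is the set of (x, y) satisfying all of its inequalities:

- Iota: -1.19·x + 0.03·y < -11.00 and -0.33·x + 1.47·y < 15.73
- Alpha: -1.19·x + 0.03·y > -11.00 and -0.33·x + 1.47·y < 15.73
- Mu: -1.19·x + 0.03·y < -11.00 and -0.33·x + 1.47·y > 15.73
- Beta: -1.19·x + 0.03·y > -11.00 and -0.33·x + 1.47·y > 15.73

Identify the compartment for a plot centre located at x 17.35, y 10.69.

-1.19·17.35 + 0.03·10.69 = -20.326, which is < -11.00
-0.33·17.35 + 1.47·10.69 = 9.989, which is < 15.73
This sign pattern matches Iota.

Iota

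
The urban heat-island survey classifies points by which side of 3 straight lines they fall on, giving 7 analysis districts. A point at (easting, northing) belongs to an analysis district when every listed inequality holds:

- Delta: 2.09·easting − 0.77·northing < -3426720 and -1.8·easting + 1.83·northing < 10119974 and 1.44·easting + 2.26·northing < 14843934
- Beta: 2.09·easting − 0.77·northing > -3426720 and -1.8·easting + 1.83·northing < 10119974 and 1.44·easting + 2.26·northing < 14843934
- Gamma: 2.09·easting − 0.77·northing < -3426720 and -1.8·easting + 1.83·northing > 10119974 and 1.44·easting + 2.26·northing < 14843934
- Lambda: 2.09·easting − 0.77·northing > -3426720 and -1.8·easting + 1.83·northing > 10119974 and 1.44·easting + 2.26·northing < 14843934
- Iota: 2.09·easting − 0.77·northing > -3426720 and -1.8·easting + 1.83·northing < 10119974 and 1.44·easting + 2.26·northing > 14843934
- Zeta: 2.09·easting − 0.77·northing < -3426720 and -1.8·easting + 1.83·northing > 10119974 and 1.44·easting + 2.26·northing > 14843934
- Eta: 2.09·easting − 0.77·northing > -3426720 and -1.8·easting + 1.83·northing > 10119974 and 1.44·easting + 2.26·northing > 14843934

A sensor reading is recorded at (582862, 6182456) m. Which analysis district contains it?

2.09·582862 − 0.77·6182456 = -3542309.540, which is < -3426720
-1.8·582862 + 1.83·6182456 = 10264742.880, which is > 10119974
1.44·582862 + 2.26·6182456 = 14811671.840, which is < 14843934
This sign pattern matches Gamma.

Gamma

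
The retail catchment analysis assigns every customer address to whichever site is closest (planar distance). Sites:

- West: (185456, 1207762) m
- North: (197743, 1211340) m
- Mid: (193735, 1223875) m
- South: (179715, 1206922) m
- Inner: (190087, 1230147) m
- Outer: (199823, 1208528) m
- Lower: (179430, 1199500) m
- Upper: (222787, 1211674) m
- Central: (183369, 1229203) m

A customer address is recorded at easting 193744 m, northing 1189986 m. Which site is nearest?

Squared distances to each site:
West: 384677120.000; North: 471985317.000; Mid: 1148464402.000; South: 483640937.000; Inner: 1626279570.000; Outer: 380760005.000; Lower: 295406792.000; Upper: 1313865193.000; Central: 1645613714.000.
Minimum at Lower.

Lower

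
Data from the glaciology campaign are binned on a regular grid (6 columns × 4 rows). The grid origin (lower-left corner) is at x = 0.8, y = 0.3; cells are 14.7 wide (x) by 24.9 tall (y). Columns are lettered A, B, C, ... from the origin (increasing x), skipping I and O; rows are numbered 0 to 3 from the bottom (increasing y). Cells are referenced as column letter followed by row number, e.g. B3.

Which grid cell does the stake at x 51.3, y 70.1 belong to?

Column index: ⌊(51.3 − 0.8) / 14.7⌋ = ⌊3.435⌋ = 3 → column D
Row offset from origin: ⌊(70.1 − 0.3) / 24.9⌋ = ⌊2.803⌋ = 2 → row 2

D2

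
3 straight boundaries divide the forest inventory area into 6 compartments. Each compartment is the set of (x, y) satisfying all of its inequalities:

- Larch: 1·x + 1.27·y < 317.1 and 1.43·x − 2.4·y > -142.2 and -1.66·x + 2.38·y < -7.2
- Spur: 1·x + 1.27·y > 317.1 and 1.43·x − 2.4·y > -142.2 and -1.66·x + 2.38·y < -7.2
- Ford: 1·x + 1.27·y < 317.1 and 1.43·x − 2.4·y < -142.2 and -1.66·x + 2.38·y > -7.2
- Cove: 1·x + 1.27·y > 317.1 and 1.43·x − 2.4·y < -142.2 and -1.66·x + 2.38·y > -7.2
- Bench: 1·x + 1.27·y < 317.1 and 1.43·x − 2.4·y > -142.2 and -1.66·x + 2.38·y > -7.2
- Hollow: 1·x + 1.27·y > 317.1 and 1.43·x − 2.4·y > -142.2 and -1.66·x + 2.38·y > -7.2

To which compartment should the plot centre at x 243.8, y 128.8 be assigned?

Spur

1·243.8 + 1.27·128.8 = 407.376, which is > 317.1
1.43·243.8 − 2.4·128.8 = 39.514, which is > -142.2
-1.66·243.8 + 2.38·128.8 = -98.164, which is < -7.2
This sign pattern matches Spur.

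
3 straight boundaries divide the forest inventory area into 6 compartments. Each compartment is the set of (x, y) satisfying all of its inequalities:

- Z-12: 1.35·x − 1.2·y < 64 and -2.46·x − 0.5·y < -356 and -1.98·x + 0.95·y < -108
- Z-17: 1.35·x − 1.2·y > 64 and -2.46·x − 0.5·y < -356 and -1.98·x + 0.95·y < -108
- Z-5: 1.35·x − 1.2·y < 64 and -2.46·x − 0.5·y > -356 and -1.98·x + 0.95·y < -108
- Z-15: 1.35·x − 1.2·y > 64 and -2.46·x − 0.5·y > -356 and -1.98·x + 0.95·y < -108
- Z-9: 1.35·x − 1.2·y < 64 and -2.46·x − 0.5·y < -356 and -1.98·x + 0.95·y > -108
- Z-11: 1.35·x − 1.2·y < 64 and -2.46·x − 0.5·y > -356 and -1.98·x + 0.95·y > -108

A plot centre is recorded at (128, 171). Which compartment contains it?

1.35·128 − 1.2·171 = -32.400, which is < 64
-2.46·128 − 0.5·171 = -400.380, which is < -356
-1.98·128 + 0.95·171 = -90.990, which is > -108
This sign pattern matches Z-9.

Z-9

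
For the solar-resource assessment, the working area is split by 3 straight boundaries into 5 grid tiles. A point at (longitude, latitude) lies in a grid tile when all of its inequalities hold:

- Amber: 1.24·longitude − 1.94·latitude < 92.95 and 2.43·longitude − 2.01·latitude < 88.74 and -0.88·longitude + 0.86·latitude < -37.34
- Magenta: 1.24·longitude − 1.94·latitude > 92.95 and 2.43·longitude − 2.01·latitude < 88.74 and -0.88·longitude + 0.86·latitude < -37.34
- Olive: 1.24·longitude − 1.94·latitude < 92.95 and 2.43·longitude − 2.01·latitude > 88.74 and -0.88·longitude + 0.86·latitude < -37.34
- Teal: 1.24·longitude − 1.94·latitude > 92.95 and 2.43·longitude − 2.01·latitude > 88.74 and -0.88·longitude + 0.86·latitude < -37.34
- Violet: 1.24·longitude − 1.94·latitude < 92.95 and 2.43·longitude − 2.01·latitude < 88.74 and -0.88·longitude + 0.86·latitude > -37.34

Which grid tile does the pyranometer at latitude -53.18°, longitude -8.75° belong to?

Amber

1.24·-8.75 − 1.94·-53.18 = 92.319, which is < 92.95
2.43·-8.75 − 2.01·-53.18 = 85.629, which is < 88.74
-0.88·-8.75 + 0.86·-53.18 = -38.035, which is < -37.34
This sign pattern matches Amber.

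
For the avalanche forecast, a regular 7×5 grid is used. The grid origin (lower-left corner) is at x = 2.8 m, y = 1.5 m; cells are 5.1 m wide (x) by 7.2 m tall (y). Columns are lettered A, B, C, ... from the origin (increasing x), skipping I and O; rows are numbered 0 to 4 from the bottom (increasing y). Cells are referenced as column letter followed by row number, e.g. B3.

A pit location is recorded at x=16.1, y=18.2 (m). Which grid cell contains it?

Column index: ⌊(16.1 − 2.8) / 5.1⌋ = ⌊2.608⌋ = 2 → column C
Row offset from origin: ⌊(18.2 − 1.5) / 7.2⌋ = ⌊2.319⌋ = 2 → row 2

C2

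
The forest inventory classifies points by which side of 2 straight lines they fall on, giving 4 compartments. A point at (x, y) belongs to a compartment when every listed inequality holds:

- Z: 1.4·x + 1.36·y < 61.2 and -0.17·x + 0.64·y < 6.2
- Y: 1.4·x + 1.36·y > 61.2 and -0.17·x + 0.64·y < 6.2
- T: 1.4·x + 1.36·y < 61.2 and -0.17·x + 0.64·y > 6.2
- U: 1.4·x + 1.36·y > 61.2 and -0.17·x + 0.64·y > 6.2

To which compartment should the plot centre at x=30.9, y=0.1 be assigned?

1.4·30.9 + 1.36·0.1 = 43.396, which is < 61.2
-0.17·30.9 + 0.64·0.1 = -5.189, which is < 6.2
This sign pattern matches Z.

Z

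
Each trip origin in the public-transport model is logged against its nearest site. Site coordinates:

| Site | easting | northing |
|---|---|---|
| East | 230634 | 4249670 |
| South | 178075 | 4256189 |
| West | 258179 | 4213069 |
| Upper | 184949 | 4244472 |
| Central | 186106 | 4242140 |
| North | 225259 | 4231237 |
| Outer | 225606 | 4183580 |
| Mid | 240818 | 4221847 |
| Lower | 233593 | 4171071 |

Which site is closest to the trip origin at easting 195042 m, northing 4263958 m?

Squared distances to each site:
East: 1470937408.000; South: 348236450.000; West: 6575971090.000; Upper: 481572845.000; Central: 555877220.000; North: 1983730930.000; Outer: 7394780980.000; Mid: 3868778497.000; Lower: 10114174370.000.
Minimum at South.

South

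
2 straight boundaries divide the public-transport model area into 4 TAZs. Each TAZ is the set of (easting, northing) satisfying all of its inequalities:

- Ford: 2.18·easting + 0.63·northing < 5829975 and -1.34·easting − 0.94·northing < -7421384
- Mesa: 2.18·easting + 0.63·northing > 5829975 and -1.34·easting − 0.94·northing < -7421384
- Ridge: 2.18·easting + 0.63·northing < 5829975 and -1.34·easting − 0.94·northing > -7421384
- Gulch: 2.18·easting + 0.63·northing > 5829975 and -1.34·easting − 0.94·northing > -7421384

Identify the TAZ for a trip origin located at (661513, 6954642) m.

2.18·661513 + 0.63·6954642 = 5823522.800, which is < 5829975
-1.34·661513 − 0.94·6954642 = -7423790.900, which is < -7421384
This sign pattern matches Ford.

Ford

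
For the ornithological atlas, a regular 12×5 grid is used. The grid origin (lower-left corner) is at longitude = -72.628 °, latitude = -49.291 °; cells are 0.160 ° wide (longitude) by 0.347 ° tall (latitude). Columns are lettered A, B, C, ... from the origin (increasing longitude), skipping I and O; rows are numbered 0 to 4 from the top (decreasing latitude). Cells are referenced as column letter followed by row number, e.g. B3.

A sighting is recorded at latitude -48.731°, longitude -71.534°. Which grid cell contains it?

G3

Column index: ⌊(-71.534 − -72.628) / 0.160⌋ = ⌊6.837⌋ = 6 → column G
Row offset from origin: ⌊(-48.731 − -49.291) / 0.347⌋ = ⌊1.614⌋ = 1 → row 3 (counted from top)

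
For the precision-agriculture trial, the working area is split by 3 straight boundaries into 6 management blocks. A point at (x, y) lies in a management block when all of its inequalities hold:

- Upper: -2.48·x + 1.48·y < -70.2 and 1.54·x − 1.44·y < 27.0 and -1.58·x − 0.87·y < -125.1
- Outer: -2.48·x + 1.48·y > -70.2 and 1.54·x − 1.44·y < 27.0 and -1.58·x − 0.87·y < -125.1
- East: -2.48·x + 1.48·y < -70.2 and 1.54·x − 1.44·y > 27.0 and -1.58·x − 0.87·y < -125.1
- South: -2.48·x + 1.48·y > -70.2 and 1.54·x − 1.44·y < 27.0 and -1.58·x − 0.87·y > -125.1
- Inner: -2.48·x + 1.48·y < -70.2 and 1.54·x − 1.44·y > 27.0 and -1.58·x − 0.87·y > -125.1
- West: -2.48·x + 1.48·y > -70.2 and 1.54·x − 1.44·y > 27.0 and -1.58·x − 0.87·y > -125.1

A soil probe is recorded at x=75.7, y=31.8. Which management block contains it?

-2.48·75.7 + 1.48·31.8 = -140.672, which is < -70.2
1.54·75.7 − 1.44·31.8 = 70.786, which is > 27.0
-1.58·75.7 − 0.87·31.8 = -147.272, which is < -125.1
This sign pattern matches East.

East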